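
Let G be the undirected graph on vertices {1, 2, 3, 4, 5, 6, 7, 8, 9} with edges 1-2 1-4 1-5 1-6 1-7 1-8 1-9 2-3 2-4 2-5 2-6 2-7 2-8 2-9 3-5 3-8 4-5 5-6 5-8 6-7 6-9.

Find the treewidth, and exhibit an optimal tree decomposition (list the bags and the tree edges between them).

Treewidth 3.
One such decomposition:
Bags: B1 = {1, 2, 5, 8}  B2 = {1, 2, 4, 5}  B3 = {1, 2, 5, 6}  B4 = {2, 3, 5, 8}  B5 = {1, 2, 6, 7}  B6 = {1, 2, 6, 9}
Tree: B1–B2, B2–B3, B1–B4, B3–B5, B3–B6

The largest bag has 4 vertices, giving width 3; this decomposition certifies tw(G) ≤ 3. For the lower bound, the 4 vertices {1, 2, 6, 9} are pairwise adjacent, and any tree decomposition puts a clique entirely inside one bag — forcing width ≥ 3. The upper and lower bounds meet at 3, so that is the treewidth.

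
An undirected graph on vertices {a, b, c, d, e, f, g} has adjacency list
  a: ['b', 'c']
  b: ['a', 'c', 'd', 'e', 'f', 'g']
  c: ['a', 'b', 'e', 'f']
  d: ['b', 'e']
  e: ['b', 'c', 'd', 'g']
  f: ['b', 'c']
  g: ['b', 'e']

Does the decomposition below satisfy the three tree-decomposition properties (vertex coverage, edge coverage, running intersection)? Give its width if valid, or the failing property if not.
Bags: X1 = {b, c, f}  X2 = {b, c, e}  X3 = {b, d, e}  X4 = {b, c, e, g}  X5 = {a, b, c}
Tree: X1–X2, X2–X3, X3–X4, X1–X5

A tree decomposition must satisfy three properties: every vertex lies in some bag; for every edge, both endpoints lie together in some bag; and for every vertex, the bags containing it form a connected subtree. Here bags containing vertex c are not connected in the tree, so the decomposition is invalid.

No — bags containing vertex c are not connected in the tree.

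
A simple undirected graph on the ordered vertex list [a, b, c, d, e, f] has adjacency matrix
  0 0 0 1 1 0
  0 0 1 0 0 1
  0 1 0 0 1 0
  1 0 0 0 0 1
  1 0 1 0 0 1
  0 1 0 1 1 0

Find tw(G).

A width-2 tree decomposition is:
Bags: B1 = {b, c, f}  B2 = {c, e, f}  B3 = {d, e, f}  B4 = {a, d, e}
Tree: B1–B2, B2–B3, B3–B4
The largest bag has 3 vertices, giving width 2; this decomposition certifies tw(G) ≤ 2. Since b–c–e–f–b is a cycle in G, G is not acyclic. Forests are exactly the graphs of treewidth ≤ 1, so tw(G) ≥ 2. The upper and lower bounds meet at 2, so that is the treewidth.

2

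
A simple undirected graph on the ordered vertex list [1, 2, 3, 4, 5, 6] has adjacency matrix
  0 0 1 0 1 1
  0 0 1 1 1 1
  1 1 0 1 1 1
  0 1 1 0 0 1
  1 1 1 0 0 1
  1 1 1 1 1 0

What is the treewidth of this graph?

A width-3 tree decomposition is:
Bags: B1 = {2, 3, 4, 6}  B2 = {2, 3, 5, 6}  B3 = {1, 3, 5, 6}
Tree: B1–B2, B2–B3
The largest bag has 4 vertices, giving width 3; this decomposition certifies tw(G) ≤ 3. On the other hand G contains the 4-clique {1, 3, 5, 6}. A clique must lie in a single bag of any decomposition, so no decomposition can have width below 3. Combining the bounds, tw(G) = 3.

3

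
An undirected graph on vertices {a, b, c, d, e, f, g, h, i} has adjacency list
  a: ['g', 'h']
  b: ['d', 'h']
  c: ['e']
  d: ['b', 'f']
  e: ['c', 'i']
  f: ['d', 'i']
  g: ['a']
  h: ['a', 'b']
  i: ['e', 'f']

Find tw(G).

1

A width-1 tree decomposition is:
Bags: B1 = {a, g}  B2 = {a, h}  B3 = {b, h}  B4 = {b, d}  B5 = {d, f}  B6 = {f, i}  B7 = {e, i}  B8 = {c, e}
Tree: B1–B2, B2–B3, B3–B4, B4–B5, B5–B6, B6–B7, B7–B8
Each bag holds 2 vertices, so the decomposition has width 1, which upper-bounds the treewidth. G has an edge, so its treewidth is at least 1. Hence tw(G) = 1 exactly.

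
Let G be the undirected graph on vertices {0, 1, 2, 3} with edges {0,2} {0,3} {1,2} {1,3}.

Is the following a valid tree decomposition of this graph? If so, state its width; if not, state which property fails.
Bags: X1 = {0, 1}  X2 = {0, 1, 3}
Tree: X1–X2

No — vertex 2 appears in no bag.

A tree decomposition must satisfy three properties: every vertex lies in some bag; for every edge, both endpoints lie together in some bag; and for every vertex, the bags containing it form a connected subtree. Here vertex 2 appears in no bag, so the decomposition is invalid.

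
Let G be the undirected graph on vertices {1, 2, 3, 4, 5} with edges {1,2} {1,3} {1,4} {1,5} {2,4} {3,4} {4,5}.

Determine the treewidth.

A width-2 tree decomposition is:
Bags: B1 = {1, 3, 4}  B2 = {1, 2, 4}  B3 = {1, 4, 5}
Tree: B1–B2, B1–B3
Each bag holds 3 vertices, so the decomposition has width 2, which upper-bounds the treewidth. Conversely, {1, 2, 4} is a clique of size 3, and the vertices of any clique must share a bag in every tree decomposition; so some bag has ≥ 3 vertices and tw(G) ≥ 2. Combining the bounds, tw(G) = 2.

2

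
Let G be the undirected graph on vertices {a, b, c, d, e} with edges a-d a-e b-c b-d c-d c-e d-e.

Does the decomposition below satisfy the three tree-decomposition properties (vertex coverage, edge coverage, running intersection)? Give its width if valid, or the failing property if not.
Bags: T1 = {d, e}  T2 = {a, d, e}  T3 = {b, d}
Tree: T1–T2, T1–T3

A tree decomposition must satisfy three properties: every vertex lies in some bag; for every edge, both endpoints lie together in some bag; and for every vertex, the bags containing it form a connected subtree. Here vertex c appears in no bag, so the decomposition is invalid.

No — vertex c appears in no bag.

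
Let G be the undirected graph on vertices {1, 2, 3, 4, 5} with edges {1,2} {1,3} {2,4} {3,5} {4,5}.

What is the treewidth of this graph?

2

A width-2 tree decomposition is:
Bags: B1 = {1, 2, 3}  B2 = {2, 3, 5}  B3 = {2, 4, 5}
Tree: B1–B2, B2–B3
Each bag holds 3 vertices, so the decomposition has width 2, which upper-bounds the treewidth. Since 2–1–3–5–4–2 is a cycle in G, G is not acyclic. Forests are exactly the graphs of treewidth ≤ 1, so tw(G) ≥ 2. Therefore the treewidth is 2.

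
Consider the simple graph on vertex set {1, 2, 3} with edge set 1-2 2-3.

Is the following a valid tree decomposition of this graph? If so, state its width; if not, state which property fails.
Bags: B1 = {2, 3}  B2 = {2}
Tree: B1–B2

A tree decomposition must satisfy three properties: every vertex lies in some bag; for every edge, both endpoints lie together in some bag; and for every vertex, the bags containing it form a connected subtree. Here vertex 1 appears in no bag, so the decomposition is invalid.

No — vertex 1 appears in no bag.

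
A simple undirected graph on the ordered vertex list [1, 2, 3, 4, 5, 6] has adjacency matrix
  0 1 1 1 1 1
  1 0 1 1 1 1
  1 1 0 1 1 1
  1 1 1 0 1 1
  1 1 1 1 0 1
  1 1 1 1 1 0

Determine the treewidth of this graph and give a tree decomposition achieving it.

A single bag containing all 6 vertices is trivially a valid decomposition of width 5. On the other hand G contains the 6-clique {1, 2, 3, 4, 5, 6}. A clique must lie in a single bag of any decomposition, so no decomposition can have width below 5. Hence tw(G) = 5 exactly.

Treewidth 5.
One such decomposition:
Bags: B1 = {1, 2, 3, 4, 5, 6}
Tree: (single bag)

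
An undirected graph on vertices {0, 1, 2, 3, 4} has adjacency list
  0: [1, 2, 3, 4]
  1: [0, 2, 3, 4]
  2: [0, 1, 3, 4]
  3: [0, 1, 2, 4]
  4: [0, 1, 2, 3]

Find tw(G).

A width-4 tree decomposition is:
Bags: B1 = {0, 1, 2, 3, 4}
Tree: (single bag)
A single bag containing all 5 vertices is trivially a valid decomposition of width 4. Conversely, {0, 1, 2, 3, 4} is a clique of size 5, and the vertices of any clique must share a bag in every tree decomposition; so some bag has ≥ 5 vertices and tw(G) ≥ 4. Hence tw(G) = 4 exactly.

4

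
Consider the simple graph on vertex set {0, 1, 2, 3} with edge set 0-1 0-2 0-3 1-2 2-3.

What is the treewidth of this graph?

A width-2 tree decomposition is:
Bags: B1 = {0, 2, 3}  B2 = {0, 1, 2}
Tree: B1–B2
Every bag has size at most 3, so the width is 3 − 1 = 2 and tw(G) ≤ 2. Conversely, {0, 1, 2} is a clique of size 3, and the vertices of any clique must share a bag in every tree decomposition; so some bag has ≥ 3 vertices and tw(G) ≥ 2. The upper and lower bounds meet at 2, so that is the treewidth.

2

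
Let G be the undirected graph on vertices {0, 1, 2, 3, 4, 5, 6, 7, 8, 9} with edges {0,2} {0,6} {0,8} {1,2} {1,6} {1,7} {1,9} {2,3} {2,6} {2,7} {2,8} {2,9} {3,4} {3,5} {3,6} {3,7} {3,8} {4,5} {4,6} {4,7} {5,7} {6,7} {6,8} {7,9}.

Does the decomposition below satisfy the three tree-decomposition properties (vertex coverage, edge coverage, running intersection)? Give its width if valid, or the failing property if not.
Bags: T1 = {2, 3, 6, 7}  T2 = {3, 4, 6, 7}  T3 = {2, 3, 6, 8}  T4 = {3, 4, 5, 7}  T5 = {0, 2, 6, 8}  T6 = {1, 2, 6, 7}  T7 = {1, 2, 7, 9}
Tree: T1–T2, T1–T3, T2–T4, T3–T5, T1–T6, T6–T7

Yes; width 3.

Vertex coverage: the bags together contain {0, 1, 2, 3, 4, 5, 6, 7, 8, 9}, the full vertex set. Edge coverage: each edge of G has both endpoints in at least one bag. Running intersection: for every vertex, the bags containing it form a connected subtree. All three properties hold, so this is a valid tree decomposition of width max|bag| − 1 = 3, and hence tw(G) ≤ 3.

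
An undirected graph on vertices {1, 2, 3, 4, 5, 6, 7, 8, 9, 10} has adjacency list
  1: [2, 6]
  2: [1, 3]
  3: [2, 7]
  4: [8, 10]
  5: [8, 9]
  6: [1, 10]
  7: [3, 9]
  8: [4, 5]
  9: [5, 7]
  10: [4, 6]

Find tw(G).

A width-2 tree decomposition is:
Bags: B1 = {5, 7, 9}  B2 = {3, 5, 7}  B3 = {2, 3, 5}  B4 = {1, 2, 5}  B5 = {1, 5, 6}  B6 = {5, 6, 10}  B7 = {4, 5, 10}  B8 = {4, 5, 8}
Tree: B1–B2, B2–B3, B3–B4, B4–B5, B5–B6, B6–B7, B7–B8
The largest bag has 3 vertices, giving width 2; this decomposition certifies tw(G) ≤ 2. Since 5–9–7–3–2–1–6–10–4–8–5 is a cycle in G, G is not acyclic. Forests are exactly the graphs of treewidth ≤ 1, so tw(G) ≥ 2. Hence tw(G) = 2 exactly.

2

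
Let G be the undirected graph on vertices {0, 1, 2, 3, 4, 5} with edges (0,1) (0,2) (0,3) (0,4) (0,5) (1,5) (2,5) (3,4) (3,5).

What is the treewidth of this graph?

2

A width-2 tree decomposition is:
Bags: B1 = {0, 2, 5}  B2 = {0, 1, 5}  B3 = {0, 3, 5}  B4 = {0, 3, 4}
Tree: B1–B2, B2–B3, B3–B4
Each bag holds 3 vertices, so the decomposition has width 2, which upper-bounds the treewidth. On the other hand G contains the 3-clique {0, 3, 4}. A clique must lie in a single bag of any decomposition, so no decomposition can have width below 2. Hence tw(G) = 2 exactly.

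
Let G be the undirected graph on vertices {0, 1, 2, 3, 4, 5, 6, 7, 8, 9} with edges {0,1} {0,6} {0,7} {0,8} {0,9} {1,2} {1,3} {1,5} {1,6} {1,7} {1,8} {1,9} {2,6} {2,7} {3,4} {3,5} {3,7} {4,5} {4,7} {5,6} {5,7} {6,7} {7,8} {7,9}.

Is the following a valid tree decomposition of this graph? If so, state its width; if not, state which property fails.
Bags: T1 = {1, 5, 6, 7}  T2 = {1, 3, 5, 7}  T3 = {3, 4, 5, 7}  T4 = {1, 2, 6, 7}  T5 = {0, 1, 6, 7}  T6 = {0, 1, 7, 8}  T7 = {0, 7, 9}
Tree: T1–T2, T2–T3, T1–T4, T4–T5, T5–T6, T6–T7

No — edge (1,9) lies in no bag.

A tree decomposition must satisfy three properties: every vertex lies in some bag; for every edge, both endpoints lie together in some bag; and for every vertex, the bags containing it form a connected subtree. Here edge (1,9) lies in no bag, so the decomposition is invalid.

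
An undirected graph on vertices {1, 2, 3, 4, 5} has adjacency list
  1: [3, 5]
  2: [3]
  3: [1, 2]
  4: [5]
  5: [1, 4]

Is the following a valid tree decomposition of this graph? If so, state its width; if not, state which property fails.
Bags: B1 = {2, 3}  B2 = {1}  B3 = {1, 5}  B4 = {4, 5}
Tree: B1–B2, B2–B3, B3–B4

No — edge (3,1) lies in no bag.

A tree decomposition must satisfy three properties: every vertex lies in some bag; for every edge, both endpoints lie together in some bag; and for every vertex, the bags containing it form a connected subtree. Here edge (3,1) lies in no bag, so the decomposition is invalid.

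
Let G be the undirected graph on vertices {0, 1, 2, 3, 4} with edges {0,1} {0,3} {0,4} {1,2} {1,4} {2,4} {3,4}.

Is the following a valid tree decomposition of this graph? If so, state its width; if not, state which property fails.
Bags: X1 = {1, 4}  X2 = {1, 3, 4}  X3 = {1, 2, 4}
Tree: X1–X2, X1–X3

A tree decomposition must satisfy three properties: every vertex lies in some bag; for every edge, both endpoints lie together in some bag; and for every vertex, the bags containing it form a connected subtree. Here vertex 0 appears in no bag, so the decomposition is invalid.

No — vertex 0 appears in no bag.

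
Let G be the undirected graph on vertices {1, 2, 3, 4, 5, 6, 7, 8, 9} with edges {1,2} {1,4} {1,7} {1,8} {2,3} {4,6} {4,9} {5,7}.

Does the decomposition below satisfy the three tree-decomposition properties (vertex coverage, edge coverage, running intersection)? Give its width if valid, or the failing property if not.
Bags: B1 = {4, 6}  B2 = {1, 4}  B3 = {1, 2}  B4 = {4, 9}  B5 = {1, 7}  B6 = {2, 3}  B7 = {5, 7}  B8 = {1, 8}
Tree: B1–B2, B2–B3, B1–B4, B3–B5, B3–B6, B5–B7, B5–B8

Checking the three conditions: (i) the bags cover all of {1, 2, 3, 4, 5, 6, 7, 8, 9}; (ii) for each edge, some bag contains both endpoints; (iii) the bags containing any fixed vertex form a subtree. All hold, so the decomposition is valid with width 2 − 1 = 1.

Yes; width 1.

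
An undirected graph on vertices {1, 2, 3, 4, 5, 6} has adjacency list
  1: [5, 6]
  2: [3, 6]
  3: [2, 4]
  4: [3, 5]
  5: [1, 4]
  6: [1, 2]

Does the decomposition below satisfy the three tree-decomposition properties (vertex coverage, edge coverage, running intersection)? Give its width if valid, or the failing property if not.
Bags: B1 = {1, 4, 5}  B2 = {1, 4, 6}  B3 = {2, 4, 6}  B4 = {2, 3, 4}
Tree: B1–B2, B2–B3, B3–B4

Every vertex of G appears in some bag (union = {1, 2, 3, 4, 5, 6}); every edge is covered by a bag; and for each vertex v the set of bags containing v is connected in the bag tree. The decomposition is therefore valid. The largest bag has 3 vertices, so the width is 2.

Yes; width 2.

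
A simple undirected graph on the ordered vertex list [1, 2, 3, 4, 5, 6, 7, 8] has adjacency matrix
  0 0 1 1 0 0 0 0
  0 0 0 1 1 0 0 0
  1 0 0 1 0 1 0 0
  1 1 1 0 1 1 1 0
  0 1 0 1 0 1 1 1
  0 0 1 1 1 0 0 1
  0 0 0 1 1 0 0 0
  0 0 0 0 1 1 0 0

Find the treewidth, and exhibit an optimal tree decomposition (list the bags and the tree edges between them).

Each bag holds 3 vertices, so the decomposition has width 2, which upper-bounds the treewidth. Conversely, {5, 6, 8} is a clique of size 3, and the vertices of any clique must share a bag in every tree decomposition; so some bag has ≥ 3 vertices and tw(G) ≥ 2. Therefore the treewidth is 2.

Treewidth 2.
Bags: B1 = {3, 4, 6}  B2 = {4, 5, 6}  B3 = {5, 6, 8}  B4 = {1, 3, 4}  B5 = {2, 4, 5}  B6 = {4, 5, 7}
Tree: B1–B2, B2–B3, B1–B4, B2–B5, B2–B6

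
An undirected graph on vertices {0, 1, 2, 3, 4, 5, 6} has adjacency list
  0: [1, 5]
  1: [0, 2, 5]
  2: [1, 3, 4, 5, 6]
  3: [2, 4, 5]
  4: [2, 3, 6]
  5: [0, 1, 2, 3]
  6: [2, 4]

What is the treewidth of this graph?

A width-2 tree decomposition is:
Bags: B1 = {2, 3, 5}  B2 = {1, 2, 5}  B3 = {0, 1, 5}  B4 = {2, 3, 4}  B5 = {2, 4, 6}
Tree: B1–B2, B2–B3, B1–B4, B4–B5
Each bag holds 3 vertices, so the decomposition has width 2, which upper-bounds the treewidth. For the lower bound, the 3 vertices {0, 1, 5} are pairwise adjacent, and any tree decomposition puts a clique entirely inside one bag — forcing width ≥ 2. Combining the bounds, tw(G) = 2.

2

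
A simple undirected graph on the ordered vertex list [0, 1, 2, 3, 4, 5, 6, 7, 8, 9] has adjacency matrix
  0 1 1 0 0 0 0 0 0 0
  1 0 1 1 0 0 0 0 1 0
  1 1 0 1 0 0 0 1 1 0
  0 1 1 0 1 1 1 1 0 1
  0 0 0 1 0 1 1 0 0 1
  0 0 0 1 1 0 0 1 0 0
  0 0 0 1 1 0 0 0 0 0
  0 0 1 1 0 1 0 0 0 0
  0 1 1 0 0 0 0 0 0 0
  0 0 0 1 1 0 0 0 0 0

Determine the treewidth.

A width-2 tree decomposition is:
Bags: B1 = {3, 5, 7}  B2 = {2, 3, 7}  B3 = {1, 2, 3}  B4 = {1, 2, 8}  B5 = {3, 4, 5}  B6 = {3, 4, 9}  B7 = {3, 4, 6}  B8 = {0, 1, 2}
Tree: B1–B2, B2–B3, B3–B4, B1–B5, B5–B6, B6–B7, B3–B8
Each bag holds 3 vertices, so the decomposition has width 2, which upper-bounds the treewidth. For the lower bound, the 3 vertices {0, 1, 2} are pairwise adjacent, and any tree decomposition puts a clique entirely inside one bag — forcing width ≥ 2. Hence tw(G) = 2 exactly.

2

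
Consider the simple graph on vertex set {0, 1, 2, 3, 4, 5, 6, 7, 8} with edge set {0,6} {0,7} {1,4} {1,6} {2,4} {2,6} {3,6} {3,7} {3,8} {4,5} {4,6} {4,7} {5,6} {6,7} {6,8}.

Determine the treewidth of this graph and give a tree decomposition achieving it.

Every bag has size at most 3, so the width is 3 − 1 = 2 and tw(G) ≤ 2. For the lower bound, the 3 vertices {0, 6, 7} are pairwise adjacent, and any tree decomposition puts a clique entirely inside one bag — forcing width ≥ 2. Combining the bounds, tw(G) = 2.

Treewidth 2.
One such decomposition:
Bags: B1 = {3, 6, 7}  B2 = {4, 6, 7}  B3 = {4, 5, 6}  B4 = {3, 6, 8}  B5 = {0, 6, 7}  B6 = {2, 4, 6}  B7 = {1, 4, 6}
Tree: B1–B2, B2–B3, B1–B4, B2–B5, B3–B6, B2–B7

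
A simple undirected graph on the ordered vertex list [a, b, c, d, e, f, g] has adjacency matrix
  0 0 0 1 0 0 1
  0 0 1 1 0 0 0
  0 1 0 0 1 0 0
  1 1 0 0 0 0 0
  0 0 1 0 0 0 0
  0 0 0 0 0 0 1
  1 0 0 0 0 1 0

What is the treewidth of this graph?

A width-1 tree decomposition is:
Bags: B1 = {c, e}  B2 = {b, c}  B3 = {b, d}  B4 = {a, d}  B5 = {a, g}  B6 = {f, g}
Tree: B1–B2, B2–B3, B3–B4, B4–B5, B5–B6
Every bag has size at most 2, so the width is 2 − 1 = 1 and tw(G) ≤ 1. Since G has at least one edge (e.g. e–c), it is not an edgeless graph, so tw(G) ≥ 1. The upper and lower bounds meet at 1, so that is the treewidth.

1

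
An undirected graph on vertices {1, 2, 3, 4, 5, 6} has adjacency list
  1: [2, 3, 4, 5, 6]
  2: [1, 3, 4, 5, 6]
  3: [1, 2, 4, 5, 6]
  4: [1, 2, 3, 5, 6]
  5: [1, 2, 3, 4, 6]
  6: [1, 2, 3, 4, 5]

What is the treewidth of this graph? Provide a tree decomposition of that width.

Treewidth 5.
Bags: B1 = {1, 2, 3, 4, 5, 6}
Tree: (single bag)

With just one bag of size 6, the width is 6 − 1 = 5, so tw(G) ≤ 5. Conversely, {1, 2, 3, 4, 5, 6} is a clique of size 6, and the vertices of any clique must share a bag in every tree decomposition; so some bag has ≥ 6 vertices and tw(G) ≥ 5. Hence tw(G) = 5 exactly.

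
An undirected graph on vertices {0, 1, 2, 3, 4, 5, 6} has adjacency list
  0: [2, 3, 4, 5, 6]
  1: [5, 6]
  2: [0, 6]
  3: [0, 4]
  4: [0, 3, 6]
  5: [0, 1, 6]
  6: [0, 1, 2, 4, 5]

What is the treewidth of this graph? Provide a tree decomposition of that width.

The largest bag has 3 vertices, giving width 2; this decomposition certifies tw(G) ≤ 2. On the other hand G contains the 3-clique {0, 3, 4}. A clique must lie in a single bag of any decomposition, so no decomposition can have width below 2. Combining the bounds, tw(G) = 2.

Treewidth 2.
One optimal decomposition is:
Bags: B1 = {0, 3, 4}  B2 = {0, 4, 6}  B3 = {0, 2, 6}  B4 = {0, 5, 6}  B5 = {1, 5, 6}
Tree: B1–B2, B2–B3, B3–B4, B4–B5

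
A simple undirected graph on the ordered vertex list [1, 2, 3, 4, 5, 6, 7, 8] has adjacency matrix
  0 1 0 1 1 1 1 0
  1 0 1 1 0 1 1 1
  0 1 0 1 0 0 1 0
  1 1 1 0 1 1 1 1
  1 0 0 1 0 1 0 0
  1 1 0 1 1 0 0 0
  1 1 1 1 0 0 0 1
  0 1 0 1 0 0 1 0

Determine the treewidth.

A width-3 tree decomposition is:
Bags: B1 = {2, 3, 4, 7}  B2 = {1, 2, 4, 7}  B3 = {2, 4, 7, 8}  B4 = {1, 2, 4, 6}  B5 = {1, 4, 5, 6}
Tree: B1–B2, B2–B3, B2–B4, B4–B5
The largest bag has 4 vertices, giving width 3; this decomposition certifies tw(G) ≤ 3. For the lower bound, the 4 vertices {1, 2, 4, 6} are pairwise adjacent, and any tree decomposition puts a clique entirely inside one bag — forcing width ≥ 3. Hence tw(G) = 3 exactly.

3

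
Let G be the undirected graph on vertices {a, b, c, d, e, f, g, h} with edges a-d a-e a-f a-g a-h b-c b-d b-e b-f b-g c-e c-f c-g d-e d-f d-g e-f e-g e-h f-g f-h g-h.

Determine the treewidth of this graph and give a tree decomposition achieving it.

Every bag has size at most 5, so the width is 5 − 1 = 4 and tw(G) ≤ 4. On the other hand G contains the 5-clique {a, d, e, f, g}. A clique must lie in a single bag of any decomposition, so no decomposition can have width below 4. Therefore the treewidth is 4.

Treewidth 4.
Bags: B1 = {a, d, e, f, g}  B2 = {b, d, e, f, g}  B3 = {b, c, e, f, g}  B4 = {a, e, f, g, h}
Tree: B1–B2, B2–B3, B1–B4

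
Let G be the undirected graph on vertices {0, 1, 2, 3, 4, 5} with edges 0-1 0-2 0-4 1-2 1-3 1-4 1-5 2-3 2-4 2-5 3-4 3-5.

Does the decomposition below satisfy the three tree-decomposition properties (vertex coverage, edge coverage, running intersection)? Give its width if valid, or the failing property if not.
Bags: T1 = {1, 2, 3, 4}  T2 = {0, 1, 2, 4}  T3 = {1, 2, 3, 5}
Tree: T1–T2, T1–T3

Vertex coverage: the bags together contain {0, 1, 2, 3, 4, 5}, the full vertex set. Edge coverage: each edge of G has both endpoints in at least one bag. Running intersection: for every vertex, the bags containing it form a connected subtree. All three properties hold, so this is a valid tree decomposition of width max|bag| − 1 = 3, and hence tw(G) ≤ 3.

Yes; width 3.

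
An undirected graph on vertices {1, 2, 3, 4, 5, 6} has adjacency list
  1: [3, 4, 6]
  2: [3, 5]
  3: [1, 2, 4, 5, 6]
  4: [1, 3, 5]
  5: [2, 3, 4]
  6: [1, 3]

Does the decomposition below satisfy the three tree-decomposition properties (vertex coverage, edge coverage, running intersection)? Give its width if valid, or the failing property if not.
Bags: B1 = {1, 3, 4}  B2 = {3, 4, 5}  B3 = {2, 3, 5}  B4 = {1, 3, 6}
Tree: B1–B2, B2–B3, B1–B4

Every vertex of G appears in some bag (union = {1, 2, 3, 4, 5, 6}); every edge is covered by a bag; and for each vertex v the set of bags containing v is connected in the bag tree. The decomposition is therefore valid. The largest bag has 3 vertices, so the width is 2.

Yes; width 2.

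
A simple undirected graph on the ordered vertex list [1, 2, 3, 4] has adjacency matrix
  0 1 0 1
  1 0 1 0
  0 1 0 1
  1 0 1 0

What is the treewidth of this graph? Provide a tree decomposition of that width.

Every bag has size at most 3, so the width is 3 − 1 = 2 and tw(G) ≤ 2. For the lower bound, G contains the cycle 1–4–3–2–1, so G is not a forest; only forests have treewidth ≤ 1, hence tw(G) ≥ 2. Hence tw(G) = 2 exactly.

Treewidth 2.
Bags: B1 = {1, 3, 4}  B2 = {1, 2, 3}
Tree: B1–B2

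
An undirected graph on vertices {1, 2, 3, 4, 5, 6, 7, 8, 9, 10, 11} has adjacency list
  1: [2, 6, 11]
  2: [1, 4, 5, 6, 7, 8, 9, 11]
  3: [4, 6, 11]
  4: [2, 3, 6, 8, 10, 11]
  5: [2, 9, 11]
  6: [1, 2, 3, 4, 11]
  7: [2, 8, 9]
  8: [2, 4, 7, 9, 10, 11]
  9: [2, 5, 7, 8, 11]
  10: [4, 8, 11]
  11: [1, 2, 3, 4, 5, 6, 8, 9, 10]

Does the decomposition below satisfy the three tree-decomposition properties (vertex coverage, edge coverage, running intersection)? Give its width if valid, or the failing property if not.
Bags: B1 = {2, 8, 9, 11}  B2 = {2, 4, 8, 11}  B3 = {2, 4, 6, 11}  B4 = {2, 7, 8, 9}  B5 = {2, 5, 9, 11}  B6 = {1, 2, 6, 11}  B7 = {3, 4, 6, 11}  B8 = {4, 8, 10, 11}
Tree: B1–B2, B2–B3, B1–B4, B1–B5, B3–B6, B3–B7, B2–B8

Yes; width 3.

Every vertex of G appears in some bag (union = {1, 2, 3, 4, 5, 6, 7, 8, 9, 10, 11}); every edge is covered by a bag; and for each vertex v the set of bags containing v is connected in the bag tree. The decomposition is therefore valid. The largest bag has 4 vertices, so the width is 3.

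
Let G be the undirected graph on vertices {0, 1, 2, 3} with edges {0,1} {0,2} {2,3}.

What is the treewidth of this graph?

A width-1 tree decomposition is:
Bags: B1 = {2, 3}  B2 = {0, 2}  B3 = {0, 1}
Tree: B1–B2, B2–B3
The largest bag has 2 vertices, giving width 1; this decomposition certifies tw(G) ≤ 1. Since G has at least one edge (e.g. 3–2), it is not an edgeless graph, so tw(G) ≥ 1. Combining the bounds, tw(G) = 1.

1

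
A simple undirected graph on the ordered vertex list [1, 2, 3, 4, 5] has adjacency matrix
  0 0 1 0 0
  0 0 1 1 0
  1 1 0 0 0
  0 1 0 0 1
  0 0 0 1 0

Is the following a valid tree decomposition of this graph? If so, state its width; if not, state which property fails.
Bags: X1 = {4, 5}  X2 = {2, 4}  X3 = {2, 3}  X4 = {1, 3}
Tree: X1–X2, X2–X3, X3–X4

Yes; width 1.

Vertex coverage: the bags together contain {1, 2, 3, 4, 5}, the full vertex set. Edge coverage: each edge of G has both endpoints in at least one bag. Running intersection: for every vertex, the bags containing it form a connected subtree. All three properties hold, so this is a valid tree decomposition of width max|bag| − 1 = 1, and hence tw(G) ≤ 1.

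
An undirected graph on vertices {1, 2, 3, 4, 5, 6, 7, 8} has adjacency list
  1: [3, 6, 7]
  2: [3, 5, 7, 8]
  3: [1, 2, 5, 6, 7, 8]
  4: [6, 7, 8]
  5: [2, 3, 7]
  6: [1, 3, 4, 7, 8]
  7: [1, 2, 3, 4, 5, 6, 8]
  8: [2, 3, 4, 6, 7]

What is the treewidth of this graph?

3

A width-3 tree decomposition is:
Bags: B1 = {3, 6, 7, 8}  B2 = {2, 3, 7, 8}  B3 = {4, 6, 7, 8}  B4 = {2, 3, 5, 7}  B5 = {1, 3, 6, 7}
Tree: B1–B2, B1–B3, B2–B4, B1–B5
The largest bag has 4 vertices, giving width 3; this decomposition certifies tw(G) ≤ 3. For the lower bound, the 4 vertices {1, 3, 6, 7} are pairwise adjacent, and any tree decomposition puts a clique entirely inside one bag — forcing width ≥ 3. Combining the bounds, tw(G) = 3.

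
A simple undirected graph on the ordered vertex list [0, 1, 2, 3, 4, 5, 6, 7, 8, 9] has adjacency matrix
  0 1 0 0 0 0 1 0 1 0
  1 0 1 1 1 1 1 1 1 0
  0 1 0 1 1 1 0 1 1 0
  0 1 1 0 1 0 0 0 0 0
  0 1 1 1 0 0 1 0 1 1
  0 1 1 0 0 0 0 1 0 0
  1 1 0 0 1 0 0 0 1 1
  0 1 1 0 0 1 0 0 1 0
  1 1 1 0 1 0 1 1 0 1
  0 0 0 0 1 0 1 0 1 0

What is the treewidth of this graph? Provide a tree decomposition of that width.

Treewidth 3.
One optimal decomposition is:
Bags: B1 = {1, 2, 4, 8}  B2 = {1, 2, 3, 4}  B3 = {1, 4, 6, 8}  B4 = {4, 6, 8, 9}  B5 = {1, 2, 7, 8}  B6 = {0, 1, 6, 8}  B7 = {1, 2, 5, 7}
Tree: B1–B2, B1–B3, B3–B4, B1–B5, B3–B6, B5–B7

Every bag has size at most 4, so the width is 4 − 1 = 3 and tw(G) ≤ 3. For the lower bound, the 4 vertices {0, 1, 6, 8} are pairwise adjacent, and any tree decomposition puts a clique entirely inside one bag — forcing width ≥ 3. Hence tw(G) = 3 exactly.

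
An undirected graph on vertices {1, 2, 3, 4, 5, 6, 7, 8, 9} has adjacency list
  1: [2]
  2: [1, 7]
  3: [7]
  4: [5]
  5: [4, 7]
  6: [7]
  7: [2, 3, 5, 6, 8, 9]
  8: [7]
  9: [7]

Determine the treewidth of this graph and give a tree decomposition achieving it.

Each bag holds 2 vertices, so the decomposition has width 1, which upper-bounds the treewidth. G has an edge, so its treewidth is at least 1. Hence tw(G) = 1 exactly.

Treewidth 1.
One optimal decomposition is:
Bags: B1 = {5, 7}  B2 = {7, 8}  B3 = {7, 9}  B4 = {4, 5}  B5 = {2, 7}  B6 = {6, 7}  B7 = {3, 7}  B8 = {1, 2}
Tree: B1–B2, B2–B3, B1–B4, B1–B5, B3–B6, B3–B7, B5–B8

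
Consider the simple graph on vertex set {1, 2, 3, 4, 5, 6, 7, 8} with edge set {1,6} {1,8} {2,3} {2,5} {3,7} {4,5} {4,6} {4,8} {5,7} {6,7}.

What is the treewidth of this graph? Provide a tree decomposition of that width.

Every bag has size at most 3, so the width is 3 − 1 = 2 and tw(G) ≤ 2. For the lower bound, G contains the cycle 8–1–6–4–8, so G is not a forest; only forests have treewidth ≤ 1, hence tw(G) ≥ 2. Combining the bounds, tw(G) = 2.

Treewidth 2.
One such decomposition:
Bags: B1 = {1, 4, 8}  B2 = {1, 4, 6}  B3 = {4, 5, 6}  B4 = {5, 6, 7}  B5 = {2, 5, 7}  B6 = {2, 3, 7}
Tree: B1–B2, B2–B3, B3–B4, B4–B5, B5–B6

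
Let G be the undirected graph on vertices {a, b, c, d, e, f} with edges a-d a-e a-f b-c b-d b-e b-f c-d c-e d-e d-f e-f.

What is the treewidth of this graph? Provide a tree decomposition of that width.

The largest bag has 4 vertices, giving width 3; this decomposition certifies tw(G) ≤ 3. Conversely, {b, c, d, e} is a clique of size 4, and the vertices of any clique must share a bag in every tree decomposition; so some bag has ≥ 4 vertices and tw(G) ≥ 3. The upper and lower bounds meet at 3, so that is the treewidth.

Treewidth 3.
One optimal decomposition is:
Bags: B1 = {b, d, e, f}  B2 = {b, c, d, e}  B3 = {a, d, e, f}
Tree: B1–B2, B1–B3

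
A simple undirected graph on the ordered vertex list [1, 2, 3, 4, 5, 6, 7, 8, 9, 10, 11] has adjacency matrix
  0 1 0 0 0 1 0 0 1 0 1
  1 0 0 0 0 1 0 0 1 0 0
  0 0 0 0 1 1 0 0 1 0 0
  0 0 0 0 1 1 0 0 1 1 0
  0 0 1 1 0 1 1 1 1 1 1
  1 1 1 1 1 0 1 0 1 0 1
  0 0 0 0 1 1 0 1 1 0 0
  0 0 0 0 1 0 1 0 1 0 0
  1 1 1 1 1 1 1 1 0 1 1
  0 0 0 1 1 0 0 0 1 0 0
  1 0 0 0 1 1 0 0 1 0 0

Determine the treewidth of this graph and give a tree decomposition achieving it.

The largest bag has 4 vertices, giving width 3; this decomposition certifies tw(G) ≤ 3. On the other hand G contains the 4-clique {1, 2, 6, 9}. A clique must lie in a single bag of any decomposition, so no decomposition can have width below 3. Therefore the treewidth is 3.

Treewidth 3.
One such decomposition:
Bags: B1 = {5, 6, 9, 11}  B2 = {1, 6, 9, 11}  B3 = {4, 5, 6, 9}  B4 = {3, 5, 6, 9}  B5 = {1, 2, 6, 9}  B6 = {5, 6, 7, 9}  B7 = {4, 5, 9, 10}  B8 = {5, 7, 8, 9}
Tree: B1–B2, B1–B3, B3–B4, B2–B5, B4–B6, B3–B7, B6–B8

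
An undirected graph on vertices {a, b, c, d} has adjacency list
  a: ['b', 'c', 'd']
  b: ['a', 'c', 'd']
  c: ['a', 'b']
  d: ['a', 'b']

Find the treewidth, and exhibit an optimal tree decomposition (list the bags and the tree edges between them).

The largest bag has 3 vertices, giving width 2; this decomposition certifies tw(G) ≤ 2. Conversely, {a, b, d} is a clique of size 3, and the vertices of any clique must share a bag in every tree decomposition; so some bag has ≥ 3 vertices and tw(G) ≥ 2. Combining the bounds, tw(G) = 2.

Treewidth 2.
One such decomposition:
Bags: B1 = {a, b, c}  B2 = {a, b, d}
Tree: B1–B2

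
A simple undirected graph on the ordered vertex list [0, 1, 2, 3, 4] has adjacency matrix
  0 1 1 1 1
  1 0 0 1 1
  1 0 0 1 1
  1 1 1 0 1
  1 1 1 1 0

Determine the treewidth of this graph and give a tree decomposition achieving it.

Treewidth 3.
Bags: B1 = {0, 1, 3, 4}  B2 = {0, 2, 3, 4}
Tree: B1–B2

Every bag has size at most 4, so the width is 4 − 1 = 3 and tw(G) ≤ 3. On the other hand G contains the 4-clique {0, 1, 3, 4}. A clique must lie in a single bag of any decomposition, so no decomposition can have width below 3. Hence tw(G) = 3 exactly.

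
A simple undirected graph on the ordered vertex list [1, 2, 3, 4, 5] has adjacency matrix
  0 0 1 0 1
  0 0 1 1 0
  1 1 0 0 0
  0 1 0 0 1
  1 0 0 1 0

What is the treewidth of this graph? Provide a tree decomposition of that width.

Treewidth 2.
One such decomposition:
Bags: B1 = {1, 3, 5}  B2 = {2, 3, 5}  B3 = {2, 4, 5}
Tree: B1–B2, B2–B3

The largest bag has 3 vertices, giving width 2; this decomposition certifies tw(G) ≤ 2. The edges 5–1–3–2–4–5 form a cycle, so G is not a tree and its treewidth is at least 2. The upper and lower bounds meet at 2, so that is the treewidth.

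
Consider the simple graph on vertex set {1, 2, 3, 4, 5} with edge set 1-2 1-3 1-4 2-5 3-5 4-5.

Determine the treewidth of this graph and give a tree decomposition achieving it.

Treewidth 2.
One such decomposition:
Bags: B1 = {1, 4, 5}  B2 = {1, 2, 5}  B3 = {1, 3, 5}
Tree: B1–B2, B2–B3

Each bag holds 3 vertices, so the decomposition has width 2, which upper-bounds the treewidth. For the lower bound, G contains the cycle 4–1–2–5–4, so G is not a forest; only forests have treewidth ≤ 1, hence tw(G) ≥ 2. Hence tw(G) = 2 exactly.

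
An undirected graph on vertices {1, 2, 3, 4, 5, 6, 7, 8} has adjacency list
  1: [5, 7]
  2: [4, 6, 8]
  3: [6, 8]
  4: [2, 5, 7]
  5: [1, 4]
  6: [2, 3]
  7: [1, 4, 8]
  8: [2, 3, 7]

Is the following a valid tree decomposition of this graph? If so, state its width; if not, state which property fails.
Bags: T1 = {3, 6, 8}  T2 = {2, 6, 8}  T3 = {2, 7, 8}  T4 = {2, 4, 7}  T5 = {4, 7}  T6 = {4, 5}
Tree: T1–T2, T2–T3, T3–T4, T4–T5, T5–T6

A tree decomposition must satisfy three properties: every vertex lies in some bag; for every edge, both endpoints lie together in some bag; and for every vertex, the bags containing it form a connected subtree. Here vertex 1 appears in no bag, so the decomposition is invalid.

No — vertex 1 appears in no bag.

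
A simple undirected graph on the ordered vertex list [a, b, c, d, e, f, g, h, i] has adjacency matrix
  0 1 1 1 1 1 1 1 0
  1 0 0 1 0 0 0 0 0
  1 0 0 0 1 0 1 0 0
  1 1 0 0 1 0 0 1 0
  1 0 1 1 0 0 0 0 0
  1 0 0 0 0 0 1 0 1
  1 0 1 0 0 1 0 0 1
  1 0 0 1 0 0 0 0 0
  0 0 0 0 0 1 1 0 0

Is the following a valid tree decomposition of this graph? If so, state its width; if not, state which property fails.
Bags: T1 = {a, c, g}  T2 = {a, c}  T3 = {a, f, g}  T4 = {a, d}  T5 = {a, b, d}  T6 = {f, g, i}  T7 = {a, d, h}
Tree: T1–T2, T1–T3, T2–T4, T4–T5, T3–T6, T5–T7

A tree decomposition must satisfy three properties: every vertex lies in some bag; for every edge, both endpoints lie together in some bag; and for every vertex, the bags containing it form a connected subtree. Here vertex e appears in no bag, so the decomposition is invalid.

No — vertex e appears in no bag.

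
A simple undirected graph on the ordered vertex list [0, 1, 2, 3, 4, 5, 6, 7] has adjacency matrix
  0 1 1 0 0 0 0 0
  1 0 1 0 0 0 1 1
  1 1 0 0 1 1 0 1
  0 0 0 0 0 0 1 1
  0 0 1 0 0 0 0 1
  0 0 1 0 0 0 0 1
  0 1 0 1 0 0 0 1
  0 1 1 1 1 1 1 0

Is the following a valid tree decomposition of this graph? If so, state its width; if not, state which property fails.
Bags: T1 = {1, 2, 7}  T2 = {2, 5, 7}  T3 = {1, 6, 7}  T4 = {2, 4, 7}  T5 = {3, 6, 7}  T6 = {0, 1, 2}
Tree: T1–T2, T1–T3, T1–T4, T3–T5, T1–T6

Yes; width 2.

Checking the three conditions: (i) the bags cover all of {0, 1, 2, 3, 4, 5, 6, 7}; (ii) for each edge, some bag contains both endpoints; (iii) the bags containing any fixed vertex form a subtree. All hold, so the decomposition is valid with width 3 − 1 = 2.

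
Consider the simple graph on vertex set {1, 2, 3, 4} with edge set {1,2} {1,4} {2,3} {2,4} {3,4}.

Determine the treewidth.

2

A width-2 tree decomposition is:
Bags: B1 = {2, 3, 4}  B2 = {1, 2, 4}
Tree: B1–B2
Each bag holds 3 vertices, so the decomposition has width 2, which upper-bounds the treewidth. For the lower bound, the 3 vertices {1, 2, 4} are pairwise adjacent, and any tree decomposition puts a clique entirely inside one bag — forcing width ≥ 2. Combining the bounds, tw(G) = 2.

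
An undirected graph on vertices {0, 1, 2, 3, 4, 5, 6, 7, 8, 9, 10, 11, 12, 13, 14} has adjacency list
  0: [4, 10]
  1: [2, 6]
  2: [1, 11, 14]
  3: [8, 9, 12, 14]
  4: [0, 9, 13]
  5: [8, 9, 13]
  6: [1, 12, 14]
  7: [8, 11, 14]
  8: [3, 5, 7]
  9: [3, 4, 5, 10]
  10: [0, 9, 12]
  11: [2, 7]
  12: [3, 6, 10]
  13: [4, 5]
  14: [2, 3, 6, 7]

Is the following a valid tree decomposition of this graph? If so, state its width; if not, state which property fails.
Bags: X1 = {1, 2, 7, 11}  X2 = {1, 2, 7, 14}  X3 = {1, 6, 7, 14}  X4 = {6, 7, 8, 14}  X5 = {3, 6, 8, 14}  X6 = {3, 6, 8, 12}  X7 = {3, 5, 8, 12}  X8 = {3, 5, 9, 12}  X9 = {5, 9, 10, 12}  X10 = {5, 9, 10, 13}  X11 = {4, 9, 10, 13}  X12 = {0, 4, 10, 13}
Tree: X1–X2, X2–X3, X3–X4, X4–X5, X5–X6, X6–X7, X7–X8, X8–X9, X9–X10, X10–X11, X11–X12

Yes; width 3.

Checking the three conditions: (i) the bags cover all of {0, 1, 2, 3, 4, 5, 6, 7, 8, 9, 10, 11, 12, 13, 14}; (ii) for each edge, some bag contains both endpoints; (iii) the bags containing any fixed vertex form a subtree. All hold, so the decomposition is valid with width 4 − 1 = 3.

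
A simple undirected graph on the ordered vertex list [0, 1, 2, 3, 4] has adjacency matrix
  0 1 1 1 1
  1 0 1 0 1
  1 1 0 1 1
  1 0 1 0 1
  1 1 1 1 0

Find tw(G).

A width-3 tree decomposition is:
Bags: B1 = {0, 1, 2, 4}  B2 = {0, 2, 3, 4}
Tree: B1–B2
Every bag has size at most 4, so the width is 4 − 1 = 3 and tw(G) ≤ 3. On the other hand G contains the 4-clique {0, 1, 2, 4}. A clique must lie in a single bag of any decomposition, so no decomposition can have width below 3. Combining the bounds, tw(G) = 3.

3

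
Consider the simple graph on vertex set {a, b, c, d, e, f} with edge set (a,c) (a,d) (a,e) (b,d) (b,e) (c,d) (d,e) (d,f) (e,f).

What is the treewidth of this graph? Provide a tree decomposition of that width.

Each bag holds 3 vertices, so the decomposition has width 2, which upper-bounds the treewidth. Conversely, {d, e, f} is a clique of size 3, and the vertices of any clique must share a bag in every tree decomposition; so some bag has ≥ 3 vertices and tw(G) ≥ 2. The upper and lower bounds meet at 2, so that is the treewidth.

Treewidth 2.
Bags: B1 = {a, d, e}  B2 = {d, e, f}  B3 = {a, c, d}  B4 = {b, d, e}
Tree: B1–B2, B1–B3, B2–B4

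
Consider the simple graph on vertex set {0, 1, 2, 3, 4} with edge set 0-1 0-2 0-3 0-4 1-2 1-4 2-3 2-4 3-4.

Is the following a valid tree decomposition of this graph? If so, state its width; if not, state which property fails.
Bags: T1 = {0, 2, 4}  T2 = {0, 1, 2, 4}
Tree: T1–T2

A tree decomposition must satisfy three properties: every vertex lies in some bag; for every edge, both endpoints lie together in some bag; and for every vertex, the bags containing it form a connected subtree. Here vertex 3 appears in no bag, so the decomposition is invalid.

No — vertex 3 appears in no bag.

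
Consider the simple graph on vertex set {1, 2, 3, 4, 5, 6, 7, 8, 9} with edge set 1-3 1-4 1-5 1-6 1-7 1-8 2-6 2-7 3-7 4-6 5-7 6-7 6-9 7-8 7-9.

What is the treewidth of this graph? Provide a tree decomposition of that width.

Every bag has size at most 3, so the width is 3 − 1 = 2 and tw(G) ≤ 2. For the lower bound, the 3 vertices {1, 4, 6} are pairwise adjacent, and any tree decomposition puts a clique entirely inside one bag — forcing width ≥ 2. The upper and lower bounds meet at 2, so that is the treewidth.

Treewidth 2.
One optimal decomposition is:
Bags: B1 = {1, 5, 7}  B2 = {1, 6, 7}  B3 = {1, 7, 8}  B4 = {6, 7, 9}  B5 = {1, 4, 6}  B6 = {2, 6, 7}  B7 = {1, 3, 7}
Tree: B1–B2, B2–B3, B2–B4, B2–B5, B2–B6, B1–B7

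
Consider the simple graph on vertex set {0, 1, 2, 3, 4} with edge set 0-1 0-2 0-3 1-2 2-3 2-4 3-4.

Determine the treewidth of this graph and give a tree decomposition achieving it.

The largest bag has 3 vertices, giving width 2; this decomposition certifies tw(G) ≤ 2. On the other hand G contains the 3-clique {0, 1, 2}. A clique must lie in a single bag of any decomposition, so no decomposition can have width below 2. Combining the bounds, tw(G) = 2.

Treewidth 2.
One optimal decomposition is:
Bags: B1 = {0, 2, 3}  B2 = {2, 3, 4}  B3 = {0, 1, 2}
Tree: B1–B2, B1–B3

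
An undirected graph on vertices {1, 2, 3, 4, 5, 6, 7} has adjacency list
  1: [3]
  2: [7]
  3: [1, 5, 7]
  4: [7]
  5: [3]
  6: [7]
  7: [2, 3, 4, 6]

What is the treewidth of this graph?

A width-1 tree decomposition is:
Bags: B1 = {3, 7}  B2 = {3, 5}  B3 = {4, 7}  B4 = {2, 7}  B5 = {1, 3}  B6 = {6, 7}
Tree: B1–B2, B1–B3, B3–B4, B1–B5, B4–B6
Each bag holds 2 vertices, so the decomposition has width 1, which upper-bounds the treewidth. Any graph with an edge has treewidth ≥ 1, and G has the edge 7–3. Hence tw(G) = 1 exactly.

1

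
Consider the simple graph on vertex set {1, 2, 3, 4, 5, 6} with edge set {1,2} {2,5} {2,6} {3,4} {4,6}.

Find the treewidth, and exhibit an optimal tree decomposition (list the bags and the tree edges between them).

The largest bag has 2 vertices, giving width 1; this decomposition certifies tw(G) ≤ 1. Since G has at least one edge (e.g. 3–4), it is not an edgeless graph, so tw(G) ≥ 1. Hence tw(G) = 1 exactly.

Treewidth 1.
One such decomposition:
Bags: B1 = {3, 4}  B2 = {4, 6}  B3 = {2, 6}  B4 = {2, 5}  B5 = {1, 2}
Tree: B1–B2, B2–B3, B3–B4, B4–B5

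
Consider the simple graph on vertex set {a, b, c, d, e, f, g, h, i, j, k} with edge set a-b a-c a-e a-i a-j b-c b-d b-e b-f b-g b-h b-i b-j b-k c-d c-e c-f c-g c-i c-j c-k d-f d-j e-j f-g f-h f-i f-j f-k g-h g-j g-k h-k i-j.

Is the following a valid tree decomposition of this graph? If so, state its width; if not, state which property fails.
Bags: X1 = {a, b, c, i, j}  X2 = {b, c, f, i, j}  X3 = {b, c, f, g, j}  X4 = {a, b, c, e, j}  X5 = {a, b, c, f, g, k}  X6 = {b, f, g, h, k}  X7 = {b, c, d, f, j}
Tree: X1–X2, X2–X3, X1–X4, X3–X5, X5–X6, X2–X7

No — bags containing vertex a are not connected in the tree.

A tree decomposition must satisfy three properties: every vertex lies in some bag; for every edge, both endpoints lie together in some bag; and for every vertex, the bags containing it form a connected subtree. Here bags containing vertex a are not connected in the tree, so the decomposition is invalid.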